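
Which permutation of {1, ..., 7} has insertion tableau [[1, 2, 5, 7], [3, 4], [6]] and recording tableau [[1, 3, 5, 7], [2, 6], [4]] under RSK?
6 3 4 1 5 2 7

Reverse the RSK construction: for i from n down to 1, find the cell of Q containing i, remove the entry at that cell from P, and reverse-bump it up through P; the value ejected from row 1 is w(i).

Step i=7: Q has 7 at row 1, column 4; remove that cell from P, ejecting 7. So w(7) = 7. P is now [[1, 2, 5], [3, 4], [6]].
Step i=6: Q has 6 at row 2, column 2; remove 4 from row 2 of P and reverse-bump: 4 enters row 1 and ejects 2. So w(6) = 2. P is now [[1, 4, 5], [3], [6]].
Step i=5: Q has 5 at row 1, column 3; remove that cell from P, ejecting 5. So w(5) = 5. P is now [[1, 4], [3], [6]].
Step i=4: Q has 4 at row 3, column 1; remove 6 from row 3 of P and reverse-bump: 6 enters row 2 and ejects 3; 3 enters row 1 and ejects 1. So w(4) = 1. P is now [[3, 4], [6]].
Step i=3: Q has 3 at row 1, column 2; remove that cell from P, ejecting 4. So w(3) = 4. P is now [[3], [6]].
Step i=2: Q has 2 at row 2, column 1; remove 6 from row 2 of P and reverse-bump: 6 enters row 1 and ejects 3. So w(2) = 3. P is now [[6]].
Step i=1: Q has 1 at row 1, column 1; remove that cell from P, ejecting 6. So w(1) = 6. P is now [].

So w = 6 3 4 1 5 2 7.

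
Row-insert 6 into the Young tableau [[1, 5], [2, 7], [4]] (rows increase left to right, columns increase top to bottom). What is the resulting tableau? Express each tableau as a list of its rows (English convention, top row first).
6 is larger than every entry of row 1, so it is appended to row 1. The new tableau is [[1, 5, 6], [2, 7], [4]].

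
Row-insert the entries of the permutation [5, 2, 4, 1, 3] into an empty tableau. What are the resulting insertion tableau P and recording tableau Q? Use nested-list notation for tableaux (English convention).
Insert each entry of the permutation into P by Schensted row insertion, recording in Q the position of each new cell.

Insert 5: appended to row 1. P = [[5]].
Insert 2: 2 bumps 5 from row 1; 5 starts row 2. P = [[2], [5]].
Insert 4: appended to row 1. P = [[2, 4], [5]].
Insert 1: 1 bumps 2 from row 1; 2 bumps 5 from row 2; 5 starts row 3. P = [[1, 4], [2], [5]].
Insert 3: 3 bumps 4 from row 1; 4 appends to row 2. P = [[1, 3], [2, 4], [5]].

So P = [[1, 3], [2, 4], [5]], Q = [[1, 3], [2, 5], [4]].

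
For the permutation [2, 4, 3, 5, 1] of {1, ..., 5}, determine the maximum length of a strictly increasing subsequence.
3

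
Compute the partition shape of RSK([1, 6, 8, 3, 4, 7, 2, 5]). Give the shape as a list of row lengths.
Row-insert each entry into an empty tableau.

After inserting 1: P = [[1]].
After inserting 6: P = [[1, 6]].
After inserting 8: P = [[1, 6, 8]].
After inserting 3: P = [[1, 3, 8], [6]].
After inserting 4: P = [[1, 3, 4], [6, 8]].
After inserting 7: P = [[1, 3, 4, 7], [6, 8]].
After inserting 2: P = [[1, 2, 4, 7], [3, 8], [6]].
After inserting 5: P = [[1, 2, 4, 5], [3, 7], [6, 8]].

The final insertion tableau P = [[1, 2, 4, 5], [3, 7], [6, 8]] has shape [4, 2, 2].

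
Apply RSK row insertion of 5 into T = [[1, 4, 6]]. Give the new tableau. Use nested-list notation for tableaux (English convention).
[[1, 4, 5], [6]]

In row 1, 5 replaces 6 (the leftmost entry greater than 5); 6 is bumped to row 2. 6 starts a new row 2. The new tableau is [[1, 4, 5], [6]].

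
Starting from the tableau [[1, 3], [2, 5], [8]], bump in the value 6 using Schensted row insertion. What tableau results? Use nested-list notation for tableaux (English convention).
[[1, 3, 6], [2, 5], [8]]

6 is larger than every entry of row 1, so it is appended to row 1. The new tableau is [[1, 3, 6], [2, 5], [8]].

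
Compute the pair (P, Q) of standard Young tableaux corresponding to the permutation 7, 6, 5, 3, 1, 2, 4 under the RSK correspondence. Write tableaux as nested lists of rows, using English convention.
Insert each entry of the permutation into P by Schensted row insertion, recording in Q the position of each new cell.

Insert 7: appended to row 1. P = [[7]].
Insert 6: 6 bumps 7 from row 1; 7 starts row 2. P = [[6], [7]].
Insert 5: 5 bumps 6 from row 1; 6 bumps 7 from row 2; 7 starts row 3. P = [[5], [6], [7]].
Insert 3: 3 bumps 5 from row 1; 5 bumps 6 from row 2; 6 bumps 7 from row 3; 7 starts row 4. P = [[3], [5], [6], [7]].
Insert 1: 1 bumps 3 from row 1; 3 bumps 5 from row 2; 5 bumps 6 from row 3; 6 bumps 7 from row 4; 7 starts row 5. P = [[1], [3], [5], [6], [7]].
Insert 2: appended to row 1. P = [[1, 2], [3], [5], [6], [7]].
Insert 4: appended to row 1. P = [[1, 2, 4], [3], [5], [6], [7]].

So P = [[1, 2, 4], [3], [5], [6], [7]], Q = [[1, 6, 7], [2], [3], [4], [5]].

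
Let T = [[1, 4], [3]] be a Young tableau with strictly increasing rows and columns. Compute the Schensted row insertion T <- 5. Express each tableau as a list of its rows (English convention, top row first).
[[1, 4, 5], [3]]

5 is larger than every entry of row 1, so it is appended to row 1. The new tableau is [[1, 4, 5], [3]].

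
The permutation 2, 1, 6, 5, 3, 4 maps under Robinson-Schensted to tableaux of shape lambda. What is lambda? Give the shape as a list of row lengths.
RSK row insertion gives P = [[1, 3, 4], [2, 5], [6]], which has shape [3, 2, 1].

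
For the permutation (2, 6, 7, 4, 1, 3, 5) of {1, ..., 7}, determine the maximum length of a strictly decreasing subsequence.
3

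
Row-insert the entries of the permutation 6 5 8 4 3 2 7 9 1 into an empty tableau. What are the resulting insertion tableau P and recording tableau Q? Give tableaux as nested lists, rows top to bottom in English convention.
P = [[1, 7, 9], [2, 8], [3], [4], [5], [6]], Q = [[1, 3, 8], [2, 7], [4], [5], [6], [9]]

Insert each entry of the permutation into P by Schensted row insertion, recording in Q the position of each new cell.

After inserting 6: P = [[6]].
After inserting 5: P = [[5], [6]].
After inserting 8: P = [[5, 8], [6]].
After inserting 4: P = [[4, 8], [5], [6]].
After inserting 3: P = [[3, 8], [4], [5], [6]].
After inserting 2: P = [[2, 8], [3], [4], [5], [6]].
After inserting 7: P = [[2, 7], [3, 8], [4], [5], [6]].
After inserting 9: P = [[2, 7, 9], [3, 8], [4], [5], [6]].
After inserting 1: P = [[1, 7, 9], [2, 8], [3], [4], [5], [6]].

So P = [[1, 7, 9], [2, 8], [3], [4], [5], [6]], Q = [[1, 3, 8], [2, 7], [4], [5], [6], [9]].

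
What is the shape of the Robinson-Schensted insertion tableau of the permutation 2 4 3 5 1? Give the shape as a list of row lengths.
Row-insert each entry into an empty tableau.

After inserting 2: P = [[2]].
After inserting 4: P = [[2, 4]].
After inserting 3: P = [[2, 3], [4]].
After inserting 5: P = [[2, 3, 5], [4]].
After inserting 1: P = [[1, 3, 5], [2], [4]].

The final insertion tableau P = [[1, 3, 5], [2], [4]] has shape [3, 1, 1].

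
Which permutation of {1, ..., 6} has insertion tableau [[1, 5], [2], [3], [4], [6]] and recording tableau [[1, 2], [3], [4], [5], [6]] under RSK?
Reverse the RSK construction: for i from n down to 1, find the cell of Q containing i, remove the entry at that cell from P, and reverse-bump it up through P; the value ejected from row 1 is w(i).

Step i=6: Q has 6 at row 5, column 1; remove 6 from row 5 of P and reverse-bump: 6 enters row 4 and ejects 4; 4 enters row 3 and ejects 3; 3 enters row 2 and ejects 2; 2 enters row 1 and ejects 1. So w(6) = 1. P is now [[2, 5], [3], [4], [6]].
Step i=5: Q has 5 at row 4, column 1; remove 6 from row 4 of P and reverse-bump: 6 enters row 3 and ejects 4; 4 enters row 2 and ejects 3; 3 enters row 1 and ejects 2. So w(5) = 2. P is now [[3, 5], [4], [6]].
Step i=4: Q has 4 at row 3, column 1; remove 6 from row 3 of P and reverse-bump: 6 enters row 2 and ejects 4; 4 enters row 1 and ejects 3. So w(4) = 3. P is now [[4, 5], [6]].
Step i=3: Q has 3 at row 2, column 1; remove 6 from row 2 of P and reverse-bump: 6 enters row 1 and ejects 5. So w(3) = 5. P is now [[4, 6]].
Step i=2: Q has 2 at row 1, column 2; remove that cell from P, ejecting 6. So w(2) = 6. P is now [[4]].
Step i=1: Q has 1 at row 1, column 1; remove that cell from P, ejecting 4. So w(1) = 4. P is now [].

So w = 4 6 5 3 2 1.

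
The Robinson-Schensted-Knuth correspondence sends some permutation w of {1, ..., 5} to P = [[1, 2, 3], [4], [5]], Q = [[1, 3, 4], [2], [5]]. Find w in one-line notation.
5 1 2 4 3

Reverse the RSK construction: for i from n down to 1, find the cell of Q containing i, remove the entry at that cell from P, and reverse-bump it up through P; the value ejected from row 1 is w(i).

Step i=5: Q has 5 at row 3, column 1; remove 5 from row 3 of P and reverse-bump: 5 enters row 2 and ejects 4; 4 enters row 1 and ejects 3. So w(5) = 3. P is now [[1, 2, 4], [5]].
Step i=4: Q has 4 at row 1, column 3; remove that cell from P, ejecting 4. So w(4) = 4. P is now [[1, 2], [5]].
Step i=3: Q has 3 at row 1, column 2; remove that cell from P, ejecting 2. So w(3) = 2. P is now [[1], [5]].
Step i=2: Q has 2 at row 2, column 1; remove 5 from row 2 of P and reverse-bump: 5 enters row 1 and ejects 1. So w(2) = 1. P is now [[5]].
Step i=1: Q has 1 at row 1, column 1; remove that cell from P, ejecting 5. So w(1) = 5. P is now [].

So w = 5 1 2 4 3.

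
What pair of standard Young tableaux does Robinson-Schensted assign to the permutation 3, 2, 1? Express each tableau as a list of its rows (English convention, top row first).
P = [[1], [2], [3]], Q = [[1], [2], [3]]

Insert each entry of the permutation into P by Schensted row insertion, recording in Q the position of each new cell.

Insert 3: appended to row 1. P = [[3]].
Insert 2: 2 bumps 3 from row 1; 3 starts row 2. P = [[2], [3]].
Insert 1: 1 bumps 2 from row 1; 2 bumps 3 from row 2; 3 starts row 3. P = [[1], [2], [3]].

So P = [[1], [2], [3]], Q = [[1], [2], [3]].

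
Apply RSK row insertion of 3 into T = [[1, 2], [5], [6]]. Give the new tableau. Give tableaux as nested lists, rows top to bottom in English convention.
3 is larger than every entry of row 1, so it is appended to row 1. The new tableau is [[1, 2, 3], [5], [6]].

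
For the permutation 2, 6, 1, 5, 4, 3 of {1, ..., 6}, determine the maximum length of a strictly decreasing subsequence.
4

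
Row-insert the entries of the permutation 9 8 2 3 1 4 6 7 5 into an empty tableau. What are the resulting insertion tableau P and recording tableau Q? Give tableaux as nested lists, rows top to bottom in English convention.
Insert each entry of the permutation into P by Schensted row insertion, recording in Q the position of each new cell.

Insert 9: appended to row 1. P = [[9]], Q = [[1]].
Insert 8: 8 bumps 9 from row 1; 9 starts row 2. P = [[8], [9]], Q = [[1], [2]].
Insert 2: 2 bumps 8 from row 1; 8 bumps 9 from row 2; 9 starts row 3. P = [[2], [8], [9]], Q = [[1], [2], [3]].
Insert 3: appended to row 1. P = [[2, 3], [8], [9]], Q = [[1, 4], [2], [3]].
Insert 1: 1 bumps 2 from row 1; 2 bumps 8 from row 2; 8 bumps 9 from row 3; 9 starts row 4. P = [[1, 3], [2], [8], [9]], Q = [[1, 4], [2], [3], [5]].
Insert 4: appended to row 1. P = [[1, 3, 4], [2], [8], [9]], Q = [[1, 4, 6], [2], [3], [5]].
Insert 6: appended to row 1. P = [[1, 3, 4, 6], [2], [8], [9]], Q = [[1, 4, 6, 7], [2], [3], [5]].
Insert 7: appended to row 1. P = [[1, 3, 4, 6, 7], [2], [8], [9]], Q = [[1, 4, 6, 7, 8], [2], [3], [5]].
Insert 5: 5 bumps 6 from row 1; 6 appends to row 2. P = [[1, 3, 4, 5, 7], [2, 6], [8], [9]], Q = [[1, 4, 6, 7, 8], [2, 9], [3], [5]].

So P = [[1, 3, 4, 5, 7], [2, 6], [8], [9]], Q = [[1, 4, 6, 7, 8], [2, 9], [3], [5]].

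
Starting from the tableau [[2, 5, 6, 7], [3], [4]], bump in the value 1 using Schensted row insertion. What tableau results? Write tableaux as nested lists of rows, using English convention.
[[1, 5, 6, 7], [2], [3], [4]]

In row 1, 1 replaces 2 (the leftmost entry greater than 1); 2 is bumped to row 2. In row 2, 2 replaces 3 (the leftmost entry greater than 2); 3 is bumped to row 3. In row 3, 3 replaces 4 (the leftmost entry greater than 3); 4 is bumped to row 4. 4 starts a new row 4. The new tableau is [[1, 5, 6, 7], [2], [3], [4]].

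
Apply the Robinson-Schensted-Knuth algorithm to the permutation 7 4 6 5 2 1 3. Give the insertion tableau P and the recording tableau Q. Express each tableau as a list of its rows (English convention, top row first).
P = [[1, 3], [2, 5], [4], [6], [7]], Q = [[1, 3], [2, 7], [4], [5], [6]]

Insert each entry of the permutation into P by Schensted row insertion, recording in Q the position of each new cell.

After inserting 7: P = [[7]].
After inserting 4: P = [[4], [7]].
After inserting 6: P = [[4, 6], [7]].
After inserting 5: P = [[4, 5], [6], [7]].
After inserting 2: P = [[2, 5], [4], [6], [7]].
After inserting 1: P = [[1, 5], [2], [4], [6], [7]].
After inserting 3: P = [[1, 3], [2, 5], [4], [6], [7]].

So P = [[1, 3], [2, 5], [4], [6], [7]], Q = [[1, 3], [2, 7], [4], [5], [6]].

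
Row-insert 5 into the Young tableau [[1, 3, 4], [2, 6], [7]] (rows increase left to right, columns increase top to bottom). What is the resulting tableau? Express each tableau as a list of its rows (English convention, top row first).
5 is larger than every entry of row 1, so it is appended to row 1. The new tableau is [[1, 3, 4, 5], [2, 6], [7]].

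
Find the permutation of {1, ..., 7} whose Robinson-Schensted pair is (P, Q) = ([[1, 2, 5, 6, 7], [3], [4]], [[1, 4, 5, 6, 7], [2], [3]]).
4 3 1 2 5 6 7

Reverse the RSK construction: for i from n down to 1, find the cell of Q containing i, remove the entry at that cell from P, and reverse-bump it up through P; the value ejected from row 1 is w(i).

Step i=7: Q has 7 at row 1, column 5; remove that cell from P, ejecting 7. So w(7) = 7. P is now [[1, 2, 5, 6], [3], [4]].
Step i=6: Q has 6 at row 1, column 4; remove that cell from P, ejecting 6. So w(6) = 6. P is now [[1, 2, 5], [3], [4]].
Step i=5: Q has 5 at row 1, column 3; remove that cell from P, ejecting 5. So w(5) = 5. P is now [[1, 2], [3], [4]].
Step i=4: Q has 4 at row 1, column 2; remove that cell from P, ejecting 2. So w(4) = 2. P is now [[1], [3], [4]].
Step i=3: Q has 3 at row 3, column 1; remove 4 from row 3 of P and reverse-bump: 4 enters row 2 and ejects 3; 3 enters row 1 and ejects 1. So w(3) = 1. P is now [[3], [4]].
Step i=2: Q has 2 at row 2, column 1; remove 4 from row 2 of P and reverse-bump: 4 enters row 1 and ejects 3. So w(2) = 3. P is now [[4]].
Step i=1: Q has 1 at row 1, column 1; remove that cell from P, ejecting 4. So w(1) = 4. P is now [].

So w = 4 3 1 2 5 6 7.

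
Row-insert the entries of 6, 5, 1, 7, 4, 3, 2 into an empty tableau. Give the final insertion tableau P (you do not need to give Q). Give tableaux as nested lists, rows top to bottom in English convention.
P = [[1, 2], [3, 7], [4], [5], [6]]

Insert 6: appended to row 1. P = [[6]].
Insert 5: 5 bumps 6 from row 1; 6 starts row 2. P = [[5], [6]].
Insert 1: 1 bumps 5 from row 1; 5 bumps 6 from row 2; 6 starts row 3. P = [[1], [5], [6]].
Insert 7: appended to row 1. P = [[1, 7], [5], [6]].
Insert 4: 4 bumps 7 from row 1; 7 appends to row 2. P = [[1, 4], [5, 7], [6]].
Insert 3: 3 bumps 4 from row 1; 4 bumps 5 from row 2; 5 bumps 6 from row 3; 6 starts row 4. P = [[1, 3], [4, 7], [5], [6]].
Insert 2: 2 bumps 3 from row 1; 3 bumps 4 from row 2; 4 bumps 5 from row 3; 5 bumps 6 from row 4; 6 starts row 5. P = [[1, 2], [3, 7], [4], [5], [6]].

So P = [[1, 2], [3, 7], [4], [5], [6]].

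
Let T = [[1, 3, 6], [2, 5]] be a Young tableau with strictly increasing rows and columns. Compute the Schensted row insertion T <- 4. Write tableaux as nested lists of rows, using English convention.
[[1, 3, 4], [2, 5, 6]]

In row 1, 4 replaces 6 (the leftmost entry greater than 4); 6 is bumped to row 2. 6 is appended to row 2. The new tableau is [[1, 3, 4], [2, 5, 6]].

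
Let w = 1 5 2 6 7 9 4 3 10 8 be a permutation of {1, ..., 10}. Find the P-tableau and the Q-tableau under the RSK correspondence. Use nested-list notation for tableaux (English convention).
Insert each entry of the permutation into P by Schensted row insertion, recording in Q the position of each new cell.

Insert 1: appended to row 1. P = [[1]].
Insert 5: appended to row 1. P = [[1, 5]].
Insert 2: 2 bumps 5 from row 1; 5 starts row 2. P = [[1, 2], [5]].
Insert 6: appended to row 1. P = [[1, 2, 6], [5]].
Insert 7: appended to row 1. P = [[1, 2, 6, 7], [5]].
Insert 9: appended to row 1. P = [[1, 2, 6, 7, 9], [5]].
Insert 4: 4 bumps 6 from row 1; 6 appends to row 2. P = [[1, 2, 4, 7, 9], [5, 6]].
Insert 3: 3 bumps 4 from row 1; 4 bumps 5 from row 2; 5 starts row 3. P = [[1, 2, 3, 7, 9], [4, 6], [5]].
Insert 10: appended to row 1. P = [[1, 2, 3, 7, 9, 10], [4, 6], [5]].
Insert 8: 8 bumps 9 from row 1; 9 appends to row 2. P = [[1, 2, 3, 7, 8, 10], [4, 6, 9], [5]].

So P = [[1, 2, 3, 7, 8, 10], [4, 6, 9], [5]], Q = [[1, 2, 4, 5, 6, 9], [3, 7, 10], [8]].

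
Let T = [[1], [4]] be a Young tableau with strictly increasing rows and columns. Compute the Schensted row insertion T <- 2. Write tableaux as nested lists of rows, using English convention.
2 is larger than every entry of row 1, so it is appended to row 1. The new tableau is [[1, 2], [4]].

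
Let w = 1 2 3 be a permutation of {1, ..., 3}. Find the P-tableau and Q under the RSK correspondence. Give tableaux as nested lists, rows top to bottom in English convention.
Insert each entry of the permutation into P by Schensted row insertion, recording in Q the position of each new cell.

Insert 1: appended to row 1. P = [[1]].
Insert 2: appended to row 1. P = [[1, 2]].
Insert 3: appended to row 1. P = [[1, 2, 3]].

So P = [[1, 2, 3]], Q = [[1, 2, 3]].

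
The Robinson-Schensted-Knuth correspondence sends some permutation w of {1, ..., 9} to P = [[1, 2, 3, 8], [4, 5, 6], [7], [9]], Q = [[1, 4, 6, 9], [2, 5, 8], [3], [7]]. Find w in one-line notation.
Reverse the RSK construction: for i from n down to 1, find the cell of Q containing i, remove the entry at that cell from P, and reverse-bump it up through P; the value ejected from row 1 is w(i).

Step i=9: Q has 9 at row 1, column 4; remove that cell from P, ejecting 8. So w(9) = 8. P is now [[1, 2, 3], [4, 5, 6], [7], [9]].
Step i=8: Q has 8 at row 2, column 3; remove 6 from row 2 of P and reverse-bump: 6 enters row 1 and ejects 3. So w(8) = 3. P is now [[1, 2, 6], [4, 5], [7], [9]].
Step i=7: Q has 7 at row 4, column 1; remove 9 from row 4 of P and reverse-bump: 9 enters row 3 and ejects 7; 7 enters row 2 and ejects 5; 5 enters row 1 and ejects 2. So w(7) = 2. P is now [[1, 5, 6], [4, 7], [9]].
Step i=6: Q has 6 at row 1, column 3; remove that cell from P, ejecting 6. So w(6) = 6. P is now [[1, 5], [4, 7], [9]].
Step i=5: Q has 5 at row 2, column 2; remove 7 from row 2 of P and reverse-bump: 7 enters row 1 and ejects 5. So w(5) = 5. P is now [[1, 7], [4], [9]].
Step i=4: Q has 4 at row 1, column 2; remove that cell from P, ejecting 7. So w(4) = 7. P is now [[1], [4], [9]].
Step i=3: Q has 3 at row 3, column 1; remove 9 from row 3 of P and reverse-bump: 9 enters row 2 and ejects 4; 4 enters row 1 and ejects 1. So w(3) = 1. P is now [[4], [9]].
Step i=2: Q has 2 at row 2, column 1; remove 9 from row 2 of P and reverse-bump: 9 enters row 1 and ejects 4. So w(2) = 4. P is now [[9]].
Step i=1: Q has 1 at row 1, column 1; remove that cell from P, ejecting 9. So w(1) = 9. P is now [].

So w = 9 4 1 7 5 6 2 3 8.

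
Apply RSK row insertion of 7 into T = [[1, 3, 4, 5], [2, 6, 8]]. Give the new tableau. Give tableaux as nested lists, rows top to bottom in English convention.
[[1, 3, 4, 5, 7], [2, 6, 8]]

7 is larger than every entry of row 1, so it is appended to row 1. The new tableau is [[1, 3, 4, 5, 7], [2, 6, 8]].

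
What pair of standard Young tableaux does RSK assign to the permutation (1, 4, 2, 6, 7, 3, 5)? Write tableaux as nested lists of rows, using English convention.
Insert each entry of the permutation into P by Schensted row insertion, recording in Q the position of each new cell.

Insert 1: appended to row 1. P = [[1]], Q = [[1]].
Insert 4: appended to row 1. P = [[1, 4]], Q = [[1, 2]].
Insert 2: 2 bumps 4 from row 1; 4 starts row 2. P = [[1, 2], [4]], Q = [[1, 2], [3]].
Insert 6: appended to row 1. P = [[1, 2, 6], [4]], Q = [[1, 2, 4], [3]].
Insert 7: appended to row 1. P = [[1, 2, 6, 7], [4]], Q = [[1, 2, 4, 5], [3]].
Insert 3: 3 bumps 6 from row 1; 6 appends to row 2. P = [[1, 2, 3, 7], [4, 6]], Q = [[1, 2, 4, 5], [3, 6]].
Insert 5: 5 bumps 7 from row 1; 7 appends to row 2. P = [[1, 2, 3, 5], [4, 6, 7]], Q = [[1, 2, 4, 5], [3, 6, 7]].

So P = [[1, 2, 3, 5], [4, 6, 7]], Q = [[1, 2, 4, 5], [3, 6, 7]].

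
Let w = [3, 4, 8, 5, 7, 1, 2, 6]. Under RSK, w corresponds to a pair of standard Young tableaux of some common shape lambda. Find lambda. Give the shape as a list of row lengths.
[4, 3, 1]

Row-insert each entry into an empty tableau.

After inserting 3: P = [[3]].
After inserting 4: P = [[3, 4]].
After inserting 8: P = [[3, 4, 8]].
After inserting 5: P = [[3, 4, 5], [8]].
After inserting 7: P = [[3, 4, 5, 7], [8]].
After inserting 1: P = [[1, 4, 5, 7], [3], [8]].
After inserting 2: P = [[1, 2, 5, 7], [3, 4], [8]].
After inserting 6: P = [[1, 2, 5, 6], [3, 4, 7], [8]].

The final insertion tableau P = [[1, 2, 5, 6], [3, 4, 7], [8]] has shape [4, 3, 1].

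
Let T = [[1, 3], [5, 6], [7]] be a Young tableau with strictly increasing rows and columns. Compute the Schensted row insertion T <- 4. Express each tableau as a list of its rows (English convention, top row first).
4 is larger than every entry of row 1, so it is appended to row 1. The new tableau is [[1, 3, 4], [5, 6], [7]].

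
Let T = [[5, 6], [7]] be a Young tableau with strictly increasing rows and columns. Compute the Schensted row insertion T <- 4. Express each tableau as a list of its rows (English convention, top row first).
In row 1, 4 replaces 5 (the leftmost entry greater than 4); 5 is bumped to row 2. In row 2, 5 replaces 7 (the leftmost entry greater than 5); 7 is bumped to row 3. 7 starts a new row 3. The new tableau is [[4, 6], [5], [7]].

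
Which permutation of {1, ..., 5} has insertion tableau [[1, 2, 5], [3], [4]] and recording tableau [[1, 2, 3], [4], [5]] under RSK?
Reverse the RSK construction: for i from n down to 1, find the cell of Q containing i, remove the entry at that cell from P, and reverse-bump it up through P; the value ejected from row 1 is w(i).

Step i=5: Q has 5 at row 3, column 1; remove 4 from row 3 of P and reverse-bump: 4 enters row 2 and ejects 3; 3 enters row 1 and ejects 2. So w(5) = 2. P is now [[1, 3, 5], [4]].
Step i=4: Q has 4 at row 2, column 1; remove 4 from row 2 of P and reverse-bump: 4 enters row 1 and ejects 3. So w(4) = 3. P is now [[1, 4, 5]].
Step i=3: Q has 3 at row 1, column 3; remove that cell from P, ejecting 5. So w(3) = 5. P is now [[1, 4]].
Step i=2: Q has 2 at row 1, column 2; remove that cell from P, ejecting 4. So w(2) = 4. P is now [[1]].
Step i=1: Q has 1 at row 1, column 1; remove that cell from P, ejecting 1. So w(1) = 1. P is now [].

So w = 1 4 5 3 2.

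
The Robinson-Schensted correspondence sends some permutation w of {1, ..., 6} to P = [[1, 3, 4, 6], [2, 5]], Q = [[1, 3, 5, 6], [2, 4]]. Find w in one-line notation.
Reverse the RSK construction: for i from n down to 1, find the cell of Q containing i, remove the entry at that cell from P, and reverse-bump it up through P; the value ejected from row 1 is w(i).

Step i=6: Q has 6 at row 1, column 4; remove that cell from P, ejecting 6. So w(6) = 6. P is now [[1, 3, 4], [2, 5]].
Step i=5: Q has 5 at row 1, column 3; remove that cell from P, ejecting 4. So w(5) = 4. P is now [[1, 3], [2, 5]].
Step i=4: Q has 4 at row 2, column 2; remove 5 from row 2 of P and reverse-bump: 5 enters row 1 and ejects 3. So w(4) = 3. P is now [[1, 5], [2]].
Step i=3: Q has 3 at row 1, column 2; remove that cell from P, ejecting 5. So w(3) = 5. P is now [[1], [2]].
Step i=2: Q has 2 at row 2, column 1; remove 2 from row 2 of P and reverse-bump: 2 enters row 1 and ejects 1. So w(2) = 1. P is now [[2]].
Step i=1: Q has 1 at row 1, column 1; remove that cell from P, ejecting 2. So w(1) = 2. P is now [].

So w = 2 1 5 3 4 6.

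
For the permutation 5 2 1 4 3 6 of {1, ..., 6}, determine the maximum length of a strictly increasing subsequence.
3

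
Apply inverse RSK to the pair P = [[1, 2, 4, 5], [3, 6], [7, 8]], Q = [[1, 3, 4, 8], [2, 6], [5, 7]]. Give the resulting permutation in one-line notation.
7 1 3 8 2 6 4 5

Reverse the RSK construction: for i from n down to 1, find the cell of Q containing i, remove the entry at that cell from P, and reverse-bump it up through P; the value ejected from row 1 is w(i).

Step i=8: Q has 8 at row 1, column 4; remove that cell from P, ejecting 5. So w(8) = 5. P is now [[1, 2, 4], [3, 6], [7, 8]].
Step i=7: Q has 7 at row 3, column 2; remove 8 from row 3 of P and reverse-bump: 8 enters row 2 and ejects 6; 6 enters row 1 and ejects 4. So w(7) = 4. P is now [[1, 2, 6], [3, 8], [7]].
Step i=6: Q has 6 at row 2, column 2; remove 8 from row 2 of P and reverse-bump: 8 enters row 1 and ejects 6. So w(6) = 6. P is now [[1, 2, 8], [3], [7]].
Step i=5: Q has 5 at row 3, column 1; remove 7 from row 3 of P and reverse-bump: 7 enters row 2 and ejects 3; 3 enters row 1 and ejects 2. So w(5) = 2. P is now [[1, 3, 8], [7]].
Step i=4: Q has 4 at row 1, column 3; remove that cell from P, ejecting 8. So w(4) = 8. P is now [[1, 3], [7]].
Step i=3: Q has 3 at row 1, column 2; remove that cell from P, ejecting 3. So w(3) = 3. P is now [[1], [7]].
Step i=2: Q has 2 at row 2, column 1; remove 7 from row 2 of P and reverse-bump: 7 enters row 1 and ejects 1. So w(2) = 1. P is now [[7]].
Step i=1: Q has 1 at row 1, column 1; remove that cell from P, ejecting 7. So w(1) = 7. P is now [].

So w = 7 1 3 8 2 6 4 5.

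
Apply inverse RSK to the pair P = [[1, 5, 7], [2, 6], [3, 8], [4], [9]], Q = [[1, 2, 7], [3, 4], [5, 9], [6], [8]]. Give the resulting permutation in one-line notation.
4 9 3 8 6 2 7 1 5

Reverse the RSK construction: for i from n down to 1, find the cell of Q containing i, remove the entry at that cell from P, and reverse-bump it up through P; the value ejected from row 1 is w(i).

Step i=9: Q has 9 at row 3, column 2; remove 8 from row 3 of P and reverse-bump: 8 enters row 2 and ejects 6; 6 enters row 1 and ejects 5. So w(9) = 5. P is now [[1, 6, 7], [2, 8], [3], [4], [9]].
Step i=8: Q has 8 at row 5, column 1; remove 9 from row 5 of P and reverse-bump: 9 enters row 4 and ejects 4; 4 enters row 3 and ejects 3; 3 enters row 2 and ejects 2; 2 enters row 1 and ejects 1. So w(8) = 1. P is now [[2, 6, 7], [3, 8], [4], [9]].
Step i=7: Q has 7 at row 1, column 3; remove that cell from P, ejecting 7. So w(7) = 7. P is now [[2, 6], [3, 8], [4], [9]].
Step i=6: Q has 6 at row 4, column 1; remove 9 from row 4 of P and reverse-bump: 9 enters row 3 and ejects 4; 4 enters row 2 and ejects 3; 3 enters row 1 and ejects 2. So w(6) = 2. P is now [[3, 6], [4, 8], [9]].
Step i=5: Q has 5 at row 3, column 1; remove 9 from row 3 of P and reverse-bump: 9 enters row 2 and ejects 8; 8 enters row 1 and ejects 6. So w(5) = 6. P is now [[3, 8], [4, 9]].
Step i=4: Q has 4 at row 2, column 2; remove 9 from row 2 of P and reverse-bump: 9 enters row 1 and ejects 8. So w(4) = 8. P is now [[3, 9], [4]].
Step i=3: Q has 3 at row 2, column 1; remove 4 from row 2 of P and reverse-bump: 4 enters row 1 and ejects 3. So w(3) = 3. P is now [[4, 9]].
Step i=2: Q has 2 at row 1, column 2; remove that cell from P, ejecting 9. So w(2) = 9. P is now [[4]].
Step i=1: Q has 1 at row 1, column 1; remove that cell from P, ejecting 4. So w(1) = 4. P is now [].

So w = 4 9 3 8 6 2 7 1 5.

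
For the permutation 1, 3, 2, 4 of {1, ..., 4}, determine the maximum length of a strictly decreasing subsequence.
2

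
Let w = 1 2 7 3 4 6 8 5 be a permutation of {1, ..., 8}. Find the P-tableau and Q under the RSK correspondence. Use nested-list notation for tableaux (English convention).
P = [[1, 2, 3, 4, 5, 8], [6], [7]], Q = [[1, 2, 3, 5, 6, 7], [4], [8]]

Insert each entry of the permutation into P by Schensted row insertion, recording in Q the position of each new cell.

Insert 1: appended to row 1. P = [[1]], Q = [[1]].
Insert 2: appended to row 1. P = [[1, 2]], Q = [[1, 2]].
Insert 7: appended to row 1. P = [[1, 2, 7]], Q = [[1, 2, 3]].
Insert 3: 3 bumps 7 from row 1; 7 starts row 2. P = [[1, 2, 3], [7]], Q = [[1, 2, 3], [4]].
Insert 4: appended to row 1. P = [[1, 2, 3, 4], [7]], Q = [[1, 2, 3, 5], [4]].
Insert 6: appended to row 1. P = [[1, 2, 3, 4, 6], [7]], Q = [[1, 2, 3, 5, 6], [4]].
Insert 8: appended to row 1. P = [[1, 2, 3, 4, 6, 8], [7]], Q = [[1, 2, 3, 5, 6, 7], [4]].
Insert 5: 5 bumps 6 from row 1; 6 bumps 7 from row 2; 7 starts row 3. P = [[1, 2, 3, 4, 5, 8], [6], [7]], Q = [[1, 2, 3, 5, 6, 7], [4], [8]].

So P = [[1, 2, 3, 4, 5, 8], [6], [7]], Q = [[1, 2, 3, 5, 6, 7], [4], [8]].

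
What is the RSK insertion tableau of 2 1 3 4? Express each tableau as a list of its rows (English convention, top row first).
P = [[1, 3, 4], [2]]

Insert 2: appended to row 1. P = [[2]].
Insert 1: 1 bumps 2 from row 1; 2 starts row 2. P = [[1], [2]].
Insert 3: appended to row 1. P = [[1, 3], [2]].
Insert 4: appended to row 1. P = [[1, 3, 4], [2]].

So P = [[1, 3, 4], [2]].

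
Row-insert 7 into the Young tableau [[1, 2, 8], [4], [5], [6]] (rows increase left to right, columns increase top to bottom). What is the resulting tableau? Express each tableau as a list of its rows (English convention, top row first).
In row 1, 7 replaces 8 (the leftmost entry greater than 7); 8 is bumped to row 2. 8 is appended to row 2. The new tableau is [[1, 2, 7], [4, 8], [5], [6]].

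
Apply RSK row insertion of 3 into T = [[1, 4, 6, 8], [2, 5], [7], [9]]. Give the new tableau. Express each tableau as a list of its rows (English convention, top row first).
In row 1, 3 replaces 4 (the leftmost entry greater than 3); 4 is bumped to row 2. In row 2, 4 replaces 5 (the leftmost entry greater than 4); 5 is bumped to row 3. In row 3, 5 replaces 7 (the leftmost entry greater than 5); 7 is bumped to row 4. In row 4, 7 replaces 9 (the leftmost entry greater than 7); 9 is bumped to row 5. 9 starts a new row 5. The new tableau is [[1, 3, 6, 8], [2, 4], [5], [7], [9]].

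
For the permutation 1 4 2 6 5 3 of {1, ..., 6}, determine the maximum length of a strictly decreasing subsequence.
3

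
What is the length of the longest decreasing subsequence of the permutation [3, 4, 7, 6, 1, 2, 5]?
3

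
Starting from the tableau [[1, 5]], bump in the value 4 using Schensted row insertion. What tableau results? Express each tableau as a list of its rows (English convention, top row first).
[[1, 4], [5]]

In row 1, 4 replaces 5 (the leftmost entry greater than 4); 5 is bumped to row 2. 5 starts a new row 2. The new tableau is [[1, 4], [5]].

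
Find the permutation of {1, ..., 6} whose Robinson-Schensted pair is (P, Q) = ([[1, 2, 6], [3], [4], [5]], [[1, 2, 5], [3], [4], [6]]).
1 5 4 3 6 2

Reverse the RSK construction: for i from n down to 1, find the cell of Q containing i, remove the entry at that cell from P, and reverse-bump it up through P; the value ejected from row 1 is w(i).

Step i=6: Q has 6 at row 4, column 1; remove 5 from row 4 of P and reverse-bump: 5 enters row 3 and ejects 4; 4 enters row 2 and ejects 3; 3 enters row 1 and ejects 2. So w(6) = 2. P is now [[1, 3, 6], [4], [5]].
Step i=5: Q has 5 at row 1, column 3; remove that cell from P, ejecting 6. So w(5) = 6. P is now [[1, 3], [4], [5]].
Step i=4: Q has 4 at row 3, column 1; remove 5 from row 3 of P and reverse-bump: 5 enters row 2 and ejects 4; 4 enters row 1 and ejects 3. So w(4) = 3. P is now [[1, 4], [5]].
Step i=3: Q has 3 at row 2, column 1; remove 5 from row 2 of P and reverse-bump: 5 enters row 1 and ejects 4. So w(3) = 4. P is now [[1, 5]].
Step i=2: Q has 2 at row 1, column 2; remove that cell from P, ejecting 5. So w(2) = 5. P is now [[1]].
Step i=1: Q has 1 at row 1, column 1; remove that cell from P, ejecting 1. So w(1) = 1. P is now [].

So w = 1 5 4 3 6 2.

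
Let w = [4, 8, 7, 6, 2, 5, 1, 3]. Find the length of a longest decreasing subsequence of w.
5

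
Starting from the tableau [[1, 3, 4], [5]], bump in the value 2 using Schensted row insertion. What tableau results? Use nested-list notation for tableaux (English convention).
In row 1, 2 replaces 3 (the leftmost entry greater than 2); 3 is bumped to row 2. In row 2, 3 replaces 5 (the leftmost entry greater than 3); 5 is bumped to row 3. 5 starts a new row 3. The new tableau is [[1, 2, 4], [3], [5]].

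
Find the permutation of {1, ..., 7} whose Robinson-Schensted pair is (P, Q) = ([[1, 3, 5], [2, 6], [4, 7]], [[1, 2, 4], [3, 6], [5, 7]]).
Reverse the RSK construction: for i from n down to 1, find the cell of Q containing i, remove the entry at that cell from P, and reverse-bump it up through P; the value ejected from row 1 is w(i).

Step i=7: Q has 7 at row 3, column 2; remove 7 from row 3 of P and reverse-bump: 7 enters row 2 and ejects 6; 6 enters row 1 and ejects 5. So w(7) = 5. P is now [[1, 3, 6], [2, 7], [4]].
Step i=6: Q has 6 at row 2, column 2; remove 7 from row 2 of P and reverse-bump: 7 enters row 1 and ejects 6. So w(6) = 6. P is now [[1, 3, 7], [2], [4]].
Step i=5: Q has 5 at row 3, column 1; remove 4 from row 3 of P and reverse-bump: 4 enters row 2 and ejects 2; 2 enters row 1 and ejects 1. So w(5) = 1. P is now [[2, 3, 7], [4]].
Step i=4: Q has 4 at row 1, column 3; remove that cell from P, ejecting 7. So w(4) = 7. P is now [[2, 3], [4]].
Step i=3: Q has 3 at row 2, column 1; remove 4 from row 2 of P and reverse-bump: 4 enters row 1 and ejects 3. So w(3) = 3. P is now [[2, 4]].
Step i=2: Q has 2 at row 1, column 2; remove that cell from P, ejecting 4. So w(2) = 4. P is now [[2]].
Step i=1: Q has 1 at row 1, column 1; remove that cell from P, ejecting 2. So w(1) = 2. P is now [].

So w = 2 4 3 7 1 6 5.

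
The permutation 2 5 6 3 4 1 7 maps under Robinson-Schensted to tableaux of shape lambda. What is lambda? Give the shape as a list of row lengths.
[4, 2, 1]

Row-insert each entry into an empty tableau.

After inserting 2: P = [[2]].
After inserting 5: P = [[2, 5]].
After inserting 6: P = [[2, 5, 6]].
After inserting 3: P = [[2, 3, 6], [5]].
After inserting 4: P = [[2, 3, 4], [5, 6]].
After inserting 1: P = [[1, 3, 4], [2, 6], [5]].
After inserting 7: P = [[1, 3, 4, 7], [2, 6], [5]].

The final insertion tableau P = [[1, 3, 4, 7], [2, 6], [5]] has shape [4, 2, 1].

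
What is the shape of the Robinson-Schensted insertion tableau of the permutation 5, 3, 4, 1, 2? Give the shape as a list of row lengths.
Row-insert each entry into an empty tableau.

After inserting 5: P = [[5]].
After inserting 3: P = [[3], [5]].
After inserting 4: P = [[3, 4], [5]].
After inserting 1: P = [[1, 4], [3], [5]].
After inserting 2: P = [[1, 2], [3, 4], [5]].

The final insertion tableau P = [[1, 2], [3, 4], [5]] has shape [2, 2, 1].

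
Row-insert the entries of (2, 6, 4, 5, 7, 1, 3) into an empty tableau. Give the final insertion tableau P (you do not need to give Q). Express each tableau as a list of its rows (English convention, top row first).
P = [[1, 3, 5, 7], [2, 4], [6]]

Insert 2: appended to row 1. P = [[2]].
Insert 6: appended to row 1. P = [[2, 6]].
Insert 4: 4 bumps 6 from row 1; 6 starts row 2. P = [[2, 4], [6]].
Insert 5: appended to row 1. P = [[2, 4, 5], [6]].
Insert 7: appended to row 1. P = [[2, 4, 5, 7], [6]].
Insert 1: 1 bumps 2 from row 1; 2 bumps 6 from row 2; 6 starts row 3. P = [[1, 4, 5, 7], [2], [6]].
Insert 3: 3 bumps 4 from row 1; 4 appends to row 2. P = [[1, 3, 5, 7], [2, 4], [6]].

So P = [[1, 3, 5, 7], [2, 4], [6]].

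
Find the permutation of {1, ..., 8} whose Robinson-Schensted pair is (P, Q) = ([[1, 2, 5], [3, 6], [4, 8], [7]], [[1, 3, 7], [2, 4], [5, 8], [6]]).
7 1 8 4 3 2 6 5

Reverse the RSK construction: for i from n down to 1, find the cell of Q containing i, remove the entry at that cell from P, and reverse-bump it up through P; the value ejected from row 1 is w(i).

Step i=8: Q has 8 at row 3, column 2; remove 8 from row 3 of P and reverse-bump: 8 enters row 2 and ejects 6; 6 enters row 1 and ejects 5. So w(8) = 5. P is now [[1, 2, 6], [3, 8], [4], [7]].
Step i=7: Q has 7 at row 1, column 3; remove that cell from P, ejecting 6. So w(7) = 6. P is now [[1, 2], [3, 8], [4], [7]].
Step i=6: Q has 6 at row 4, column 1; remove 7 from row 4 of P and reverse-bump: 7 enters row 3 and ejects 4; 4 enters row 2 and ejects 3; 3 enters row 1 and ejects 2. So w(6) = 2. P is now [[1, 3], [4, 8], [7]].
Step i=5: Q has 5 at row 3, column 1; remove 7 from row 3 of P and reverse-bump: 7 enters row 2 and ejects 4; 4 enters row 1 and ejects 3. So w(5) = 3. P is now [[1, 4], [7, 8]].
Step i=4: Q has 4 at row 2, column 2; remove 8 from row 2 of P and reverse-bump: 8 enters row 1 and ejects 4. So w(4) = 4. P is now [[1, 8], [7]].
Step i=3: Q has 3 at row 1, column 2; remove that cell from P, ejecting 8. So w(3) = 8. P is now [[1], [7]].
Step i=2: Q has 2 at row 2, column 1; remove 7 from row 2 of P and reverse-bump: 7 enters row 1 and ejects 1. So w(2) = 1. P is now [[7]].
Step i=1: Q has 1 at row 1, column 1; remove that cell from P, ejecting 7. So w(1) = 7. P is now [].

So w = 7 1 8 4 3 2 6 5.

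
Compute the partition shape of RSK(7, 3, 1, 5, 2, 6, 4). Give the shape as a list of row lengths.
[3, 3, 1]

Row-insert each entry into an empty tableau.

After inserting 7: P = [[7]].
After inserting 3: P = [[3], [7]].
After inserting 1: P = [[1], [3], [7]].
After inserting 5: P = [[1, 5], [3], [7]].
After inserting 2: P = [[1, 2], [3, 5], [7]].
After inserting 6: P = [[1, 2, 6], [3, 5], [7]].
After inserting 4: P = [[1, 2, 4], [3, 5, 6], [7]].

The final insertion tableau P = [[1, 2, 4], [3, 5, 6], [7]] has shape [3, 3, 1].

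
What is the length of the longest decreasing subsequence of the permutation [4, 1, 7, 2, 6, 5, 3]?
4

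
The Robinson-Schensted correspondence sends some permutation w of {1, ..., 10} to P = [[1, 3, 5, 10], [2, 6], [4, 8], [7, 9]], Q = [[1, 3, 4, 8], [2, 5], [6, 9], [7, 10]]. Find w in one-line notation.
7 2 4 9 8 3 1 10 6 5

Reverse the RSK construction: for i from n down to 1, find the cell of Q containing i, remove the entry at that cell from P, and reverse-bump it up through P; the value ejected from row 1 is w(i).

Step i=10: Q has 10 at row 4, column 2; remove 9 from row 4 of P and reverse-bump: 9 enters row 3 and ejects 8; 8 enters row 2 and ejects 6; 6 enters row 1 and ejects 5. So w(10) = 5. P is now [[1, 3, 6, 10], [2, 8], [4, 9], [7]].
Step i=9: Q has 9 at row 3, column 2; remove 9 from row 3 of P and reverse-bump: 9 enters row 2 and ejects 8; 8 enters row 1 and ejects 6. So w(9) = 6. P is now [[1, 3, 8, 10], [2, 9], [4], [7]].
Step i=8: Q has 8 at row 1, column 4; remove that cell from P, ejecting 10. So w(8) = 10. P is now [[1, 3, 8], [2, 9], [4], [7]].
Step i=7: Q has 7 at row 4, column 1; remove 7 from row 4 of P and reverse-bump: 7 enters row 3 and ejects 4; 4 enters row 2 and ejects 2; 2 enters row 1 and ejects 1. So w(7) = 1. P is now [[2, 3, 8], [4, 9], [7]].
Step i=6: Q has 6 at row 3, column 1; remove 7 from row 3 of P and reverse-bump: 7 enters row 2 and ejects 4; 4 enters row 1 and ejects 3. So w(6) = 3. P is now [[2, 4, 8], [7, 9]].
Step i=5: Q has 5 at row 2, column 2; remove 9 from row 2 of P and reverse-bump: 9 enters row 1 and ejects 8. So w(5) = 8. P is now [[2, 4, 9], [7]].
Step i=4: Q has 4 at row 1, column 3; remove that cell from P, ejecting 9. So w(4) = 9. P is now [[2, 4], [7]].
Step i=3: Q has 3 at row 1, column 2; remove that cell from P, ejecting 4. So w(3) = 4. P is now [[2], [7]].
Step i=2: Q has 2 at row 2, column 1; remove 7 from row 2 of P and reverse-bump: 7 enters row 1 and ejects 2. So w(2) = 2. P is now [[7]].
Step i=1: Q has 1 at row 1, column 1; remove that cell from P, ejecting 7. So w(1) = 7. P is now [].

So w = 7 2 4 9 8 3 1 10 6 5.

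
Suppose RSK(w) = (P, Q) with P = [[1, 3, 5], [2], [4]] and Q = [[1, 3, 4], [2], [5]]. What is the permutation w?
Reverse the RSK construction: for i from n down to 1, find the cell of Q containing i, remove the entry at that cell from P, and reverse-bump it up through P; the value ejected from row 1 is w(i).

Step i=5: Q has 5 at row 3, column 1; remove 4 from row 3 of P and reverse-bump: 4 enters row 2 and ejects 2; 2 enters row 1 and ejects 1. So w(5) = 1. P is now [[2, 3, 5], [4]].
Step i=4: Q has 4 at row 1, column 3; remove that cell from P, ejecting 5. So w(4) = 5. P is now [[2, 3], [4]].
Step i=3: Q has 3 at row 1, column 2; remove that cell from P, ejecting 3. So w(3) = 3. P is now [[2], [4]].
Step i=2: Q has 2 at row 2, column 1; remove 4 from row 2 of P and reverse-bump: 4 enters row 1 and ejects 2. So w(2) = 2. P is now [[4]].
Step i=1: Q has 1 at row 1, column 1; remove that cell from P, ejecting 4. So w(1) = 4. P is now [].

So w = 4 2 3 5 1.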